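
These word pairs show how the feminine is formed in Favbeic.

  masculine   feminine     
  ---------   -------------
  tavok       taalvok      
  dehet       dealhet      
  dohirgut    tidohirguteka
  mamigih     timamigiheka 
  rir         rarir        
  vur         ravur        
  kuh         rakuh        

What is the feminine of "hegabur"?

tihegabureka

kuh and mamigih both end in -h yet inflect differently (rakuh, timamigiheka), so the final letter is not what conditions the rule; the number of vowels is.
"hegabur" has 3 vowels. The stems with 3 vowels (mamigih → timamigiheka, dohirgut → tidohirguteka) add ti- … -eka around the stem.
So hegabur → tihegabureka.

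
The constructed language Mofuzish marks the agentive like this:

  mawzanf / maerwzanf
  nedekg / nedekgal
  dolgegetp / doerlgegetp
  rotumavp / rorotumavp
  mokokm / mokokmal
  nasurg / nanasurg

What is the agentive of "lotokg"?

lotokgal

nedekg and nasurg both end in -g yet inflect differently (nedekgal, nanasurg), so the final letter is not what conditions the rule; the second-to-last letter is.
"lotokg" has second-to-last letter 'k'. The stems whose second-to-last letter is 'k' (nedekg → nedekgal, mokokm → mokokmal) add -al.
So lotokg → lotokgal.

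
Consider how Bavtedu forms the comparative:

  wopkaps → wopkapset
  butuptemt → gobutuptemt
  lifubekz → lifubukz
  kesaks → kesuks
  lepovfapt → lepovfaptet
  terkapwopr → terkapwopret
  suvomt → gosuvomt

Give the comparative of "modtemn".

gomodtemn

"modtemn" has second-to-last letter 'm'. The stems whose second-to-last letter is 'm' (suvomt → gosuvomt, butuptemt → gobutuptemt) add the prefix go-.
So modtemn → gomodtemn.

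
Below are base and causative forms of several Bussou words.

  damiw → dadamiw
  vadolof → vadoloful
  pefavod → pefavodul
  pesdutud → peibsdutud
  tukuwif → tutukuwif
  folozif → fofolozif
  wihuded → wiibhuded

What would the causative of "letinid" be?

folozif and vadolof both end in -f yet inflect differently (fofolozif, vadoloful), so the final letter is not what conditions the rule; the last vowel is.
"letinid" has last vowel 'i'. The stems whose last vowel is 'i' (folozif → fofolozif, tukuwif → tutukuwif, damiw → dadamiw) repeat the first consonant+vowel as a prefix.
So letinid → leletinid.

leletinid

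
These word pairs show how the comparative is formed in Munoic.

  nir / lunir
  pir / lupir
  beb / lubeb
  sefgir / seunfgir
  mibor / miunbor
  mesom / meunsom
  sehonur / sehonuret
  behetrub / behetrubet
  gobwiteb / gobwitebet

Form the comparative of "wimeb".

wiunmeb

nir and sefgir both end in -r yet inflect differently (lunir, seunfgir), so the final letter is not what conditions the rule; the number of vowels is.
"wimeb" has 2 vowels. The stems with 2 vowels (sefgir → seunfgir, mibor → miunbor, mesom → meunsom) insert -un- after the first vowel.
The other patterns: stems with 1 vowel add the prefix lu-; stems with 3 vowels add -et.
So wimeb → wiunmeb.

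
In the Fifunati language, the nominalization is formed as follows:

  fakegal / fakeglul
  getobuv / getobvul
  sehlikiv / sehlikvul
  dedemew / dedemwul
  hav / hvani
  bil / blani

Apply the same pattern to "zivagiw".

getobuv and hav both end in -v yet inflect differently (getobvul, hvani), so the final letter is not what conditions the rule; the number of vowels is.
"zivagiw" has 3 vowels. The stems with 3 vowels (fakegal → fakeglul, getobuv → getobvul, sehlikiv → sehlikvul) delete the last vowel and add -ul.
The other pattern: stems with 1 vowel delete the last vowel and add -ani.
So zivagiw → zivagwul.

zivagwul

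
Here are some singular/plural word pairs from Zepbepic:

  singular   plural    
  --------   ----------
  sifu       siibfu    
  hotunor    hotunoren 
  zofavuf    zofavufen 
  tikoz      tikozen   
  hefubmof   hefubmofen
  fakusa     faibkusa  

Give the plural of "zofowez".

zofowezen

"zofowez" ends in a consonant. The stems ending in a consonant (zofavuf → zofavufen, tikoz → tikozen, hefubmof → hefubmofen) add -en.
The other pattern: stems ending in a vowel insert -ib- after the first vowel.
So zofowez → zofowezen.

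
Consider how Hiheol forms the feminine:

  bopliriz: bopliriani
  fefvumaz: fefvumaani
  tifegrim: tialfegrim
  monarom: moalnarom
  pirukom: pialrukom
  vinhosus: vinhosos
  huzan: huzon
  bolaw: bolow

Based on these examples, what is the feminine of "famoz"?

bopliriz and tifegrim both have last vowel 'i' yet inflect differently (bopliriani, tialfegrim), so the last vowel is not what conditions the rule; the final letter is.
"famoz" ends in -z. The stems ending in -z (bopliriz → bopliriani, fefvumaz → fefvumaani) drop the final letter and add -ani.
The other patterns: stems ending in -m insert -al- after the first vowel; stems ending in -n, -s or -w change the last vowel to 'o'.
So famoz → famoani.

famoani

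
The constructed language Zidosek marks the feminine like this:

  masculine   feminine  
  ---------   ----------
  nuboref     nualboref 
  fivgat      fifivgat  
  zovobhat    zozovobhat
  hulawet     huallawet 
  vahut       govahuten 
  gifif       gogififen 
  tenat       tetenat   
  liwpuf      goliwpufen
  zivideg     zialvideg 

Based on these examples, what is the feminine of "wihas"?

tenat and hulawet both end in -t yet inflect differently (tetenat, huallawet), so the final letter is not what conditions the rule; the last vowel is.
"wihas" has last vowel 'a'. The stems whose last vowel is 'a' (tenat → tetenat, zovobhat → zozovobhat, fivgat → fifivgat) repeat the first consonant+vowel as a prefix.
The other patterns: stems whose last vowel is 'e' insert -al- after the first vowel; stems whose last vowel is 'i' or 'u' add go- … -en around the stem.
So wihas → wiwihas.

wiwihas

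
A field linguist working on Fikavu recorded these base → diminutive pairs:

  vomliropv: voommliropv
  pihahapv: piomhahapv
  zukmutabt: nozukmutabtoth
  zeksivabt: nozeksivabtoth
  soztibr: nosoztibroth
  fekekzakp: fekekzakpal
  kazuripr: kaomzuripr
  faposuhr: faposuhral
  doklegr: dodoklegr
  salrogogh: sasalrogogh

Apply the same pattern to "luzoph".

luomzoph

doklegr and soztibr both end in -r yet inflect differently (dodoklegr, nosoztibroth), so the final letter is not what conditions the rule; the second-to-last letter is.
"luzoph" has second-to-last letter 'p'. The stems whose second-to-last letter is 'p' (vomliropv → voommliropv, kazuripr → kaomzuripr, pihahapv → piomhahapv) insert -om- after the first vowel.
The other patterns: stems whose second-to-last letter is 'g' repeat the first consonant+vowel as a prefix; stems whose second-to-last letter is 'b' add no- … -oth around the stem; stems whose second-to-last letter is 'h' or 'k' add -al.
So luzoph → luomzoph.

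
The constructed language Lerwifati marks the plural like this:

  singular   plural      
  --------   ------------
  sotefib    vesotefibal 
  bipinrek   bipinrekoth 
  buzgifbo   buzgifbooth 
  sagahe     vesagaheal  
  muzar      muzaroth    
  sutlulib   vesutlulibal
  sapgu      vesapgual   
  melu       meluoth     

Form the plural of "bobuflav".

sapgu and melu both end in -u yet inflect differently (vesapgual, meluoth), so the final letter is not what conditions the rule; the first letter is.
"bobuflav" begins with b-. The stems beginning with b- (bipinrek → bipinrekoth, buzgifbo → buzgifbooth) add -oth.
The other pattern: stems beginning with s- add ve- … -al around the stem.
So bobuflav → bobuflavoth.

bobuflavoth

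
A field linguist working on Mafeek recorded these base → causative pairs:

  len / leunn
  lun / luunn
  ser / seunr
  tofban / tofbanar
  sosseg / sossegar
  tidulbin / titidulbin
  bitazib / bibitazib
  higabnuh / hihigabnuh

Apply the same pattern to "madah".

madahar

"madah" has 2 vowels. The stems with 2 vowels (tofban → tofbanar, sosseg → sossegar) add -ar.
The other patterns: stems with 1 vowel insert -un- after the first vowel; stems with 3 vowels repeat the first consonant+vowel as a prefix.
So madah → madahar.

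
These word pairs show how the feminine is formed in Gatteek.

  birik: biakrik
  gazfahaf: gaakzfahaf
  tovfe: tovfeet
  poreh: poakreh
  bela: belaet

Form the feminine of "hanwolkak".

tovfe and poreh both have last vowel 'e' yet inflect differently (tovfeet, poakreh), so the last vowel is not what conditions the rule; whether the stem ends in a vowel or a consonant is.
"hanwolkak" ends in a consonant. The stems ending in a consonant (birik → biakrik, poreh → poakreh, gazfahaf → gaakzfahaf) insert -ak- after the first vowel.
The other pattern: stems ending in a vowel add -et.
So hanwolkak → haaknwolkak.

haaknwolkak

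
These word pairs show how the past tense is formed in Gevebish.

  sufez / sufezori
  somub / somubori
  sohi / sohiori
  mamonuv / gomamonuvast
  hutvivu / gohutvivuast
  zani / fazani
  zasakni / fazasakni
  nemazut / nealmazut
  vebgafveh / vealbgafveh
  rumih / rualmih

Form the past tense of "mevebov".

"mevebov" begins with m-. The one such stem in the data (mamonuv → gomamonuvast) adds go- … -ast around the stem, so the same rule applies.
So mevebov → gomevebovast.

gomevebovast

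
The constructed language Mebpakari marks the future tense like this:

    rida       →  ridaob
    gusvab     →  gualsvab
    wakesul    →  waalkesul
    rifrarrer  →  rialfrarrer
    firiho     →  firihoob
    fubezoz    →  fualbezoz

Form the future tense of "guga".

"guga" ends in a vowel. The stems ending in a vowel (rida → ridaob, firiho → firihoob) add -ob.
The other pattern: stems ending in a consonant insert -al- after the first vowel.
So guga → gugaob.

gugaob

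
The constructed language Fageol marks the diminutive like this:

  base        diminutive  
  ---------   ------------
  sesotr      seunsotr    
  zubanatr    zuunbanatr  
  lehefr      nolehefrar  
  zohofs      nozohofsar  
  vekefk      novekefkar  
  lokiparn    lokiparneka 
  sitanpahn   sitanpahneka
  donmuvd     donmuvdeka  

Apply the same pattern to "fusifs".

nofusifsar

lehefr and sesotr both end in -r yet inflect differently (nolehefrar, seunsotr), so the final letter is not what conditions the rule; the second-to-last letter is.
"fusifs" has second-to-last letter 'f'. The stems whose second-to-last letter is 'f' (zohofs → nozohofsar, lehefr → nolehefrar, vekefk → novekefkar) add no- … -ar around the stem.
So fusifs → nofusifsar.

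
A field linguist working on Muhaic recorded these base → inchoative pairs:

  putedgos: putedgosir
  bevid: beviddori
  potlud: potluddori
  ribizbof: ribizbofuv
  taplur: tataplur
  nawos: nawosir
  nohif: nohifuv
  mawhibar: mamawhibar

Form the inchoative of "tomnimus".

tomnimusir

taplur and potlud both have last vowel 'u' yet inflect differently (tataplur, potluddori), so the last vowel is not what conditions the rule; the final letter is.
"tomnimus" ends in -s. The stems ending in -s (nawos → nawosir, putedgos → putedgosir) add -ir.
So tomnimus → tomnimusir.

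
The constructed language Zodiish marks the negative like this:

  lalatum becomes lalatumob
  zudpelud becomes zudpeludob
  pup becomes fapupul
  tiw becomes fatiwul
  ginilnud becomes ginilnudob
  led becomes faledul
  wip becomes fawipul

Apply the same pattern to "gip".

fagipul

"gip" has 1 vowel. The stems with 1 vowel (led → faledul, pup → fapupul, tiw → fatiwul) add fa- … -ul around the stem.
The other pattern: stems with 3 vowels add -ob.
So gip → fagipul.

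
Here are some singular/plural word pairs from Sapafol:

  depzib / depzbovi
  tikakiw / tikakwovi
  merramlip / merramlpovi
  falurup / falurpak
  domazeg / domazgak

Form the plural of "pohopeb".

"pohopeb" has last vowel 'e'. The one such stem in the data (domazeg → domazgak) deletes the last vowel and adds -ak (as does falurup), so the same rule applies.
So pohopeb → pohopbak.

pohopbak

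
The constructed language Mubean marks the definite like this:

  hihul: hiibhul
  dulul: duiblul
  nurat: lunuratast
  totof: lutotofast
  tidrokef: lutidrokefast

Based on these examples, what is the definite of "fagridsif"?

hihul and nurat both have 2 vowels yet inflect differently (hiibhul, lunuratast), so the number of vowels is not what conditions the rule; the final letter is.
"fagridsif" ends in -f. The stems ending in -f (totof → lutotofast, tidrokef → lutidrokefast) add lu- … -ast around the stem.
The other pattern: stems ending in -l insert -ib- after the first vowel.
So fagridsif → lufagridsifast.

lufagridsifast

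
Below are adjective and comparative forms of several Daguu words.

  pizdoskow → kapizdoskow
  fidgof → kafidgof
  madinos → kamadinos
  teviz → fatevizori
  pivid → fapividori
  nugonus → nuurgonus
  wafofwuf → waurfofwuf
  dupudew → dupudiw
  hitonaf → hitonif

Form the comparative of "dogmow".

kadogmow

madinos and nugonus both end in -s yet inflect differently (kamadinos, nuurgonus), so the final letter is not what conditions the rule; the last vowel is.
"dogmow" has last vowel 'o'. The stems whose last vowel is 'o' (pizdoskow → kapizdoskow, fidgof → kafidgof, madinos → kamadinos) add the prefix ka-.
The other patterns: stems whose last vowel is 'i' add fa- … -ori around the stem; stems whose last vowel is 'u' insert -ur- after the first vowel; stems whose last vowel is 'a' or 'e' change the last vowel to 'i'.
So dogmow → kadogmow.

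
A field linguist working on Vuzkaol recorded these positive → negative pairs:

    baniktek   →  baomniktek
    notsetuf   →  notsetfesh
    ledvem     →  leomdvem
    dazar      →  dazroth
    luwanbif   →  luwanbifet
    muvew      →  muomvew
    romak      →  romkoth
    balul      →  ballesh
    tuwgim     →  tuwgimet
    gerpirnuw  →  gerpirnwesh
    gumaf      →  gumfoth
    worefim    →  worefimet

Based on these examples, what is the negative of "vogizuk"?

gumaf and luwanbif both end in -f yet inflect differently (gumfoth, luwanbifet), so the final letter is not what conditions the rule; the last vowel is.
"vogizuk" has last vowel 'u'. The stems whose last vowel is 'u' (gerpirnuw → gerpirnwesh, notsetuf → notsetfesh, balul → ballesh) delete the last vowel and add -esh.
So vogizuk → vogizkesh.

vogizkesh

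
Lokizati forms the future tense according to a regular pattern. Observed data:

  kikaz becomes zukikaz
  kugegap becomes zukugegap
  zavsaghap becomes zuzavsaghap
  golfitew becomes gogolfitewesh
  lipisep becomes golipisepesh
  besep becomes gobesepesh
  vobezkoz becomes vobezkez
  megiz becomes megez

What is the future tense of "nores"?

kugegap and lipisep both end in -p yet inflect differently (zukugegap, golipisepesh), so the final letter is not what conditions the rule; the last vowel is.
"nores" has last vowel 'e'. The stems whose last vowel is 'e' (golfitew → gogolfitewesh, lipisep → golipisepesh, besep → gobesepesh) add go- … -esh around the stem.
The other patterns: stems whose last vowel is 'a' add the prefix zu-; stems whose last vowel is 'i' or 'o' change the last vowel to 'e'.
So nores → gonoresesh.

gonoresesh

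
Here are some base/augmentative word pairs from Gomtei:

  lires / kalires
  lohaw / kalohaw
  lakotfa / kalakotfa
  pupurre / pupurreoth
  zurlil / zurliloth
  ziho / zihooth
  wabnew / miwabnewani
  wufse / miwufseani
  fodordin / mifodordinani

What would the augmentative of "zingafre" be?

zingafreoth

lohaw and wabnew both end in -w yet inflect differently (kalohaw, miwabnewani), so the final letter is not what conditions the rule; the first letter is.
"zingafre" begins with z-. The stems beginning with z- (zurlil → zurliloth, ziho → zihooth) add -oth.
So zingafre → zingafreoth.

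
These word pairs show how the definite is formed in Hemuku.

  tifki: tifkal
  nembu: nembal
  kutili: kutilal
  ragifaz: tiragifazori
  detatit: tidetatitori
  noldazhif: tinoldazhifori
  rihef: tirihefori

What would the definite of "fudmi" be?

"fudmi" ends in a vowel. The stems ending in a vowel (tifki → tifkal, nembu → nembal, kutili → kutilal) drop the final letter and add -al.
The other pattern: stems ending in a consonant add ti- … -ori around the stem.
So fudmi → fudmal.

fudmal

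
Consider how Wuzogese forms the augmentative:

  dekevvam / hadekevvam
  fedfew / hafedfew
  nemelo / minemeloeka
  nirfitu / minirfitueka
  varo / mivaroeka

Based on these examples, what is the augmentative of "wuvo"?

dekevvam and nemelo both have 3 vowels yet inflect differently (hadekevvam, minemeloeka), so the number of vowels is not what conditions the rule; whether the stem ends in a vowel or a consonant is.
"wuvo" ends in a vowel. The stems ending in a vowel (nemelo → minemeloeka, nirfitu → minirfitueka, varo → mivaroeka) add mi- … -eka around the stem.
So wuvo → miwuvoeka.

miwuvoeka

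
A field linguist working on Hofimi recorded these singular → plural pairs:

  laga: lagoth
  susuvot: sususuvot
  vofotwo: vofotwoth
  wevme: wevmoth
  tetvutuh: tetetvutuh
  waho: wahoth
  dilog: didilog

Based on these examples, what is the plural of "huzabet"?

susuvot and vofotwo both have last vowel 'o' yet inflect differently (sususuvot, vofotwoth), so the last vowel is not what conditions the rule; whether the stem ends in a vowel or a consonant is.
"huzabet" ends in a consonant. The stems ending in a consonant (susuvot → sususuvot, dilog → didilog, tetvutuh → tetetvutuh) repeat the first consonant+vowel as a prefix.
The other pattern: stems ending in a vowel drop the final letter and add -oth.
So huzabet → huhuzabet.

huhuzabet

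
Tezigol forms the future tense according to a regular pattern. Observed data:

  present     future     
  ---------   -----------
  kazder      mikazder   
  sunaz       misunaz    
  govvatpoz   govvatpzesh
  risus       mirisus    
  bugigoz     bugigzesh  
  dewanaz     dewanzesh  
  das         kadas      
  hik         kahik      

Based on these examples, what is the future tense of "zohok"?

das and risus both end in -s yet inflect differently (kadas, mirisus), so the final letter is not what conditions the rule; the number of vowels is.
"zohok" has 2 vowels. The stems with 2 vowels (sunaz → misunaz, kazder → mikazder, risus → mirisus) add the prefix mi-.
So zohok → mizohok.

mizohok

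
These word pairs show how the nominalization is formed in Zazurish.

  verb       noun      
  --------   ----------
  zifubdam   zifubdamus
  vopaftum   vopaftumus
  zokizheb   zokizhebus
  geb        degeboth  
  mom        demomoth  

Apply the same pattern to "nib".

zokizheb and geb both end in -b yet inflect differently (zokizhebus, degeboth), so the final letter is not what conditions the rule; the number of vowels is.
"nib" has 1 vowel. The stems with 1 vowel (geb → degeboth, mom → demomoth) add de- … -oth around the stem.
The other pattern: stems with 3 vowels add -us.
So nib → deniboth.

deniboth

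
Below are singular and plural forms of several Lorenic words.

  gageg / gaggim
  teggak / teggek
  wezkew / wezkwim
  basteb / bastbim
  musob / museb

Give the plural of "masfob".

masfeb

basteb and musob both end in -b yet inflect differently (bastbim, museb), so the final letter is not what conditions the rule; the last vowel is.
"masfob" has last vowel 'o'. The one such stem in the data (musob → museb) changes the last vowel to 'e' (as does teggak), so the same rule applies.
The other pattern: stems whose last vowel is 'e' delete the last vowel and add -im.
So masfob → masfeb.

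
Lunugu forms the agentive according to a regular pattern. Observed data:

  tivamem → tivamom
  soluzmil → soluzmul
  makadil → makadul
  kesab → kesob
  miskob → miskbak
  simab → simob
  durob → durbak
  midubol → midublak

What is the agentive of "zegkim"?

midubol and makadil both end in -l yet inflect differently (midublak, makadul), so the final letter is not what conditions the rule; the last vowel is.
"zegkim" has last vowel 'i'. The stems whose last vowel is 'i' (makadil → makadul, soluzmil → soluzmul) change the last vowel to 'u'.
So zegkim → zegkum.

zegkum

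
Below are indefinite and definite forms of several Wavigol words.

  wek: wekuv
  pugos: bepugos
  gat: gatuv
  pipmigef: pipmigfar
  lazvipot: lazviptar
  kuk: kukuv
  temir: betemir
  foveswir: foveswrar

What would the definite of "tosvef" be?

temir and foveswir both end in -r yet inflect differently (betemir, foveswrar), so the final letter is not what conditions the rule; the number of vowels is.
"tosvef" has 2 vowels. The stems with 2 vowels (temir → betemir, pugos → bepugos) add the prefix be-.
So tosvef → betosvef.

betosvef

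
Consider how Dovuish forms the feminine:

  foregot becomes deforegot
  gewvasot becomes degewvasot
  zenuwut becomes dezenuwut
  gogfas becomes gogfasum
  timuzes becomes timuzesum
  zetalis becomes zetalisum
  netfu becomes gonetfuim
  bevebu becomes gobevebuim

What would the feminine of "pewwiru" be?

gopewwiruim

zenuwut and netfu both have last vowel 'u' yet inflect differently (dezenuwut, gonetfuim), so the last vowel is not what conditions the rule; the final letter is.
"pewwiru" ends in -u. The stems ending in -u (netfu → gonetfuim, bevebu → gobevebuim) add go- … -im around the stem.
So pewwiru → gopewwiruim.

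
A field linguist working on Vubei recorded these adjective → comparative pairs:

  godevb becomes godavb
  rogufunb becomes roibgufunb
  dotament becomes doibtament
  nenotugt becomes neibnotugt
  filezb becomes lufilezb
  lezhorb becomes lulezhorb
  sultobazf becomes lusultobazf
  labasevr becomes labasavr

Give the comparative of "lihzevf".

lezhorb and godevb both end in -b yet inflect differently (lulezhorb, godavb), so the final letter is not what conditions the rule; the second-to-last letter is.
"lihzevf" has second-to-last letter 'v'. The stems whose second-to-last letter is 'v' (godevb → godavb, labasevr → labasavr) change the last vowel to 'a'.
The other patterns: stems whose second-to-last letter is 'r' or 'z' add the prefix lu-; stems whose second-to-last letter is 'g' or 'n' insert -ib- after the first vowel.
So lihzevf → lihzavf.

lihzavf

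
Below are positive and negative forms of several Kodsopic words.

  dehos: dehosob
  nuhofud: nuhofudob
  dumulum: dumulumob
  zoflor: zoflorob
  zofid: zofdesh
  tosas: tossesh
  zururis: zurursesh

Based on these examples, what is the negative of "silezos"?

silezosob

"silezos" has last vowel 'o'. The stems whose last vowel is 'o' (dehos → dehosob, zoflor → zoflorob) add -ob.
The other pattern: stems whose last vowel is 'a' or 'i' delete the last vowel and add -esh.
So silezos → silezosob.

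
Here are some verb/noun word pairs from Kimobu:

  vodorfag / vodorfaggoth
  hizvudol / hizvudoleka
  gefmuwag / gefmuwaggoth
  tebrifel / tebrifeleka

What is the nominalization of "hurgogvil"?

hurgogvileka

hizvudol and gefmuwag both have 3 vowels yet inflect differently (hizvudoleka, gefmuwaggoth), so the number of vowels is not what conditions the rule; the final letter is.
"hurgogvil" ends in -l. The stems ending in -l (hizvudol → hizvudoleka, tebrifel → tebrifeleka) add -eka.
The other pattern: stems ending in -g double the final consonant and add -oth.
So hurgogvil → hurgogvileka.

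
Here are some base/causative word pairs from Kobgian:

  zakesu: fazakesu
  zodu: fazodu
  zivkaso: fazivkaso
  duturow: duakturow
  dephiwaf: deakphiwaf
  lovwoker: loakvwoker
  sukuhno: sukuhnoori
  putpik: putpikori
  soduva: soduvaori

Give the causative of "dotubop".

doaktubop

zivkaso and sukuhno both end in -o yet inflect differently (fazivkaso, sukuhnoori), so the final letter is not what conditions the rule; the first letter is.
"dotubop" begins with d-. The stems beginning with d- (duturow → duakturow, dephiwaf → deakphiwaf) insert -ak- after the first vowel.
The other patterns: stems beginning with z- add the prefix fa-; stems beginning with p- or s- add -ori.
So dotubop → doaktubop.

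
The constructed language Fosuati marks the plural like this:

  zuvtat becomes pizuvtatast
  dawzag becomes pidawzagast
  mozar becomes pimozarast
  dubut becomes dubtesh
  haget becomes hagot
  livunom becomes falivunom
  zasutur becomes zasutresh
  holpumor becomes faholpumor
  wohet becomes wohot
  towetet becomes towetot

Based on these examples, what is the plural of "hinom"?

fahinom

"hinom" has last vowel 'o'. The stems whose last vowel is 'o' (livunom → falivunom, holpumor → faholpumor) add the prefix fa-.
So hinom → fahinom.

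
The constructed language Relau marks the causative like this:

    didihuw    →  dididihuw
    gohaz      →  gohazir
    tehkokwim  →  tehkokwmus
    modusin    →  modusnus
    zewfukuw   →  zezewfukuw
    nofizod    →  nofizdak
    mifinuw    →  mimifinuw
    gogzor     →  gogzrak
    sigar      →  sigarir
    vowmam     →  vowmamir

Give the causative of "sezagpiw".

sezagpwus

vowmam and tehkokwim both end in -m yet inflect differently (vowmamir, tehkokwmus), so the final letter is not what conditions the rule; the last vowel is.
"sezagpiw" has last vowel 'i'. The stems whose last vowel is 'i' (tehkokwim → tehkokwmus, modusin → modusnus) delete the last vowel and add -us.
So sezagpiw → sezagpwus.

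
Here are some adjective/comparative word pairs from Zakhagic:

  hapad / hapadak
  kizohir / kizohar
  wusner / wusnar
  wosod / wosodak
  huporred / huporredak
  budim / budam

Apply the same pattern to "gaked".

huporred and wusner both have last vowel 'e' yet inflect differently (huporredak, wusnar), so the last vowel is not what conditions the rule; the final letter is.
"gaked" ends in -d. The stems ending in -d (wosod → wosodak, huporred → huporredak, hapad → hapadak) add -ak.
The other pattern: stems ending in -m or -r change the last vowel to 'a'.
So gaked → gakedak.

gakedak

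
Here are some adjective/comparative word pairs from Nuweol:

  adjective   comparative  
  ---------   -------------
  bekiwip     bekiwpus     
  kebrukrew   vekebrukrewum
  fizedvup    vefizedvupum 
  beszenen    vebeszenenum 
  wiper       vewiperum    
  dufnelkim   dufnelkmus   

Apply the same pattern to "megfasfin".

megfasfnus

bekiwip and fizedvup both end in -p yet inflect differently (bekiwpus, vefizedvupum), so the final letter is not what conditions the rule; the last vowel is.
"megfasfin" has last vowel 'i'. The stems whose last vowel is 'i' (bekiwip → bekiwpus, dufnelkim → dufnelkmus) delete the last vowel and add -us.
So megfasfin → megfasfnus.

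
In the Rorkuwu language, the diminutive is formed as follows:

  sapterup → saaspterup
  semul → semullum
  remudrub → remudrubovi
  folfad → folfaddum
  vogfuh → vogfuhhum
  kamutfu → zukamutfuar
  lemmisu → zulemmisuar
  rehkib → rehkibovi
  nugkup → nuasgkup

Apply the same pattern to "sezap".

seaszap

"sezap" ends in -p. The stems ending in -p (sapterup → saaspterup, nugkup → nuasgkup) insert -as- after the first vowel.
The other patterns: stems ending in -u add zu- … -ar around the stem; stems ending in -b add -ovi; stems ending in -d, -h or -l double the final consonant and add -um.
So sezap → seaszap.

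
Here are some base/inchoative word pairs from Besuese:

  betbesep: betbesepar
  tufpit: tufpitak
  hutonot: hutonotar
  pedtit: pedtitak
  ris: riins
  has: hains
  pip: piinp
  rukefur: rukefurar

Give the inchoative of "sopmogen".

sopmogenar

"sopmogen" has 3 vowels. The stems with 3 vowels (betbesep → betbesepar, hutonot → hutonotar, rukefur → rukefurar) add -ar.
The other patterns: stems with 1 vowel insert -in- after the first vowel; stems with 2 vowels add -ak.
So sopmogen → sopmogenar.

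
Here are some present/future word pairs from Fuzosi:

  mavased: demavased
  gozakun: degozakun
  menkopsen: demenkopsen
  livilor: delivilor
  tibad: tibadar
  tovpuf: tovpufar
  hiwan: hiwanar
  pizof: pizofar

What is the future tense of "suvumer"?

desuvumer

mavased and tibad both end in -d yet inflect differently (demavased, tibadar), so the final letter is not what conditions the rule; the number of vowels is.
"suvumer" has 3 vowels. The stems with 3 vowels (mavased → demavased, gozakun → degozakun, menkopsen → demenkopsen) add the prefix de-.
So suvumer → desuvumer.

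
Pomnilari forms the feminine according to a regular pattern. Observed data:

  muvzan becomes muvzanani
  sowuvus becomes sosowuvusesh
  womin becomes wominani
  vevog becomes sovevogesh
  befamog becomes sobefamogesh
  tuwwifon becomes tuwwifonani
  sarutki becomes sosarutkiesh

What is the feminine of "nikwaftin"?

nikwaftinani

womin and sarutki both have last vowel 'i' yet inflect differently (wominani, sosarutkiesh), so the last vowel is not what conditions the rule; the final letter is.
"nikwaftin" ends in -n. The stems ending in -n (tuwwifon → tuwwifonani, muvzan → muvzanani, womin → wominani) add -ani.
So nikwaftin → nikwaftinani.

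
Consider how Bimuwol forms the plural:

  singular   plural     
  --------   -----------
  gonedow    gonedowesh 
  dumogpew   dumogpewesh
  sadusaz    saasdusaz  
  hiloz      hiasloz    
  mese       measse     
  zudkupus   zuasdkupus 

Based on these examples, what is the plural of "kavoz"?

gonedow and hiloz both have last vowel 'o' yet inflect differently (gonedowesh, hiasloz), so the last vowel is not what conditions the rule; the final letter is.
"kavoz" ends in -z. The stems ending in -z (sadusaz → saasdusaz, hiloz → hiasloz) insert -as- after the first vowel.
So kavoz → kaasvoz.

kaasvoz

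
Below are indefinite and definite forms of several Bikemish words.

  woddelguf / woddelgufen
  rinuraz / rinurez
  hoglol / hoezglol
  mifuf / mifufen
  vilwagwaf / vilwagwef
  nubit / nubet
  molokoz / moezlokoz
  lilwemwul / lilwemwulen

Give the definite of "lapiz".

woddelguf and vilwagwaf both end in -f yet inflect differently (woddelgufen, vilwagwef), so the final letter is not what conditions the rule; the last vowel is.
"lapiz" has last vowel 'i'. The one such stem in the data (nubit → nubet) changes the last vowel to 'e' (as do rinuraz, vilwagwaf), so the same rule applies.
So lapiz → lapez.

lapez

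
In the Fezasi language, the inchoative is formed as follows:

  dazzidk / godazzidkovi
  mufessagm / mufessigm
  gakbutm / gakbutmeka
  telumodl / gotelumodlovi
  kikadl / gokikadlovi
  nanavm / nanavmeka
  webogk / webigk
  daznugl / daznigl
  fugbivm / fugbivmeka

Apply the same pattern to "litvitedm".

daznugl and kikadl both end in -l yet inflect differently (daznigl, gokikadlovi), so the final letter is not what conditions the rule; the second-to-last letter is.
"litvitedm" has second-to-last letter 'd'. The stems whose second-to-last letter is 'd' (kikadl → gokikadlovi, dazzidk → godazzidkovi, telumodl → gotelumodlovi) add go- … -ovi around the stem.
So litvitedm → golitvitedmovi.

golitvitedmovi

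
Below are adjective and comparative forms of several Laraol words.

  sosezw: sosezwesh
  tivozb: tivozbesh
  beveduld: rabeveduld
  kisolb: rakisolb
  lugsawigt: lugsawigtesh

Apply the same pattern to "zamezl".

zamezlesh

"zamezl" has second-to-last letter 'z'. The stems whose second-to-last letter is 'z' (sosezw → sosezwesh, tivozb → tivozbesh) add -esh.
So zamezl → zamezlesh.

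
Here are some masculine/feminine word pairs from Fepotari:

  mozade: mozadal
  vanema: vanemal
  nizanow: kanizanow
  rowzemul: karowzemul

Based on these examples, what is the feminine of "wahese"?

wahesal

"wahese" ends in a vowel. The stems ending in a vowel (mozade → mozadal, vanema → vanemal) drop the final letter and add -al.
The other pattern: stems ending in a consonant add the prefix ka-.
So wahese → wahesal.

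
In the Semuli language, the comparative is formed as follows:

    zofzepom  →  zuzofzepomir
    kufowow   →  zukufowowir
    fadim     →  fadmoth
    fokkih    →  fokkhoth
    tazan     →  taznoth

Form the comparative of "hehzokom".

zofzepom and fadim both end in -m yet inflect differently (zuzofzepomir, fadmoth), so the final letter is not what conditions the rule; the last vowel is.
"hehzokom" has last vowel 'o'. The stems whose last vowel is 'o' (zofzepom → zuzofzepomir, kufowow → zukufowowir) add zu- … -ir around the stem.
So hehzokom → zuhehzokomir.

zuhehzokomir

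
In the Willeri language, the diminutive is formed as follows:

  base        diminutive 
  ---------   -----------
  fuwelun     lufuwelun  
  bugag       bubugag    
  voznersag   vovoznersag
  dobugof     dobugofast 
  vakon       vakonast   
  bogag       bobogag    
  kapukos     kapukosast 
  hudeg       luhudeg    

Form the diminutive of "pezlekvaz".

pepezlekvaz

voznersag and hudeg both end in -g yet inflect differently (vovoznersag, luhudeg), so the final letter is not what conditions the rule; the last vowel is.
"pezlekvaz" has last vowel 'a'. The stems whose last vowel is 'a' (voznersag → vovoznersag, bugag → bubugag, bogag → bobogag) repeat the first consonant+vowel as a prefix.
The other patterns: stems whose last vowel is 'o' add -ast; stems whose last vowel is 'e' or 'u' add the prefix lu-.
So pezlekvaz → pepezlekvaz.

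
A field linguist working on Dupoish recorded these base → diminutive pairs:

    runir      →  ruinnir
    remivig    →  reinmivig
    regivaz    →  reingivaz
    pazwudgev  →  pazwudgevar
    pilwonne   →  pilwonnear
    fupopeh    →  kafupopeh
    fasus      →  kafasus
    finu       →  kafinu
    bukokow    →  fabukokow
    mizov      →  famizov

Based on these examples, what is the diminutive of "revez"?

pazwudgev and mizov both end in -v yet inflect differently (pazwudgevar, famizov), so the final letter is not what conditions the rule; the first letter is.
"revez" begins with r-. The stems beginning with r- (runir → ruinnir, remivig → reinmivig, regivaz → reingivaz) insert -in- after the first vowel.
So revez → reinvez.

reinvez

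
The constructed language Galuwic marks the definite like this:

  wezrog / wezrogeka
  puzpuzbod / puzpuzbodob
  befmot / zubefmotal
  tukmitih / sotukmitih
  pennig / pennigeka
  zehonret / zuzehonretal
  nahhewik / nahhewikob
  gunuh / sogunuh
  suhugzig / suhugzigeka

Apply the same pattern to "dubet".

befmot and wezrog both have last vowel 'o' yet inflect differently (zubefmotal, wezrogeka), so the last vowel is not what conditions the rule; the final letter is.
"dubet" ends in -t. The stems ending in -t (befmot → zubefmotal, zehonret → zuzehonretal) add zu- … -al around the stem.
So dubet → zudubetal.

zudubetal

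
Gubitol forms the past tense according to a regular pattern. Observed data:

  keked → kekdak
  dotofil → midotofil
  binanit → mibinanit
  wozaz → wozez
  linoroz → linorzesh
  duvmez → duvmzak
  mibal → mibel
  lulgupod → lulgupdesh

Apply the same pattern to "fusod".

fusdesh

wozaz and linoroz both end in -z yet inflect differently (wozez, linorzesh), so the final letter is not what conditions the rule; the last vowel is.
"fusod" has last vowel 'o'. The stems whose last vowel is 'o' (linoroz → linorzesh, lulgupod → lulgupdesh) delete the last vowel and add -esh.
The other patterns: stems whose last vowel is 'a' change the last vowel to 'e'; stems whose last vowel is 'e' delete the last vowel and add -ak; stems whose last vowel is 'i' add the prefix mi-.
So fusod → fusdesh.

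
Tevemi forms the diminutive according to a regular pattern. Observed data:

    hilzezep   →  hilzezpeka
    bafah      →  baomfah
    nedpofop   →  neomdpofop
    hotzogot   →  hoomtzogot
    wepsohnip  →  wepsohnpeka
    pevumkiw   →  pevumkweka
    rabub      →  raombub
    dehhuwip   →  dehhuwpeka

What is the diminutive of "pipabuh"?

piompabuh

wepsohnip and nedpofop both end in -p yet inflect differently (wepsohnpeka, neomdpofop), so the final letter is not what conditions the rule; the last vowel is.
"pipabuh" has last vowel 'u'. The one such stem in the data (rabub → raombub) inserts -om- after the first vowel (as do hotzogot, bafah), so the same rule applies.
So pipabuh → piompabuh.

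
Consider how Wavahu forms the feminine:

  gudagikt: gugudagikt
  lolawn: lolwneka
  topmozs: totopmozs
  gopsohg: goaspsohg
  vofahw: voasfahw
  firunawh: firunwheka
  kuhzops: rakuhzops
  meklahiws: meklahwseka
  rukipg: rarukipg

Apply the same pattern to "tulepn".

kuhzops and meklahiws both end in -s yet inflect differently (rakuhzops, meklahwseka), so the final letter is not what conditions the rule; the second-to-last letter is.
"tulepn" has second-to-last letter 'p'. The stems whose second-to-last letter is 'p' (rukipg → rarukipg, kuhzops → rakuhzops) add the prefix ra-.
The other patterns: stems whose second-to-last letter is 'w' delete the last vowel and add -eka; stems whose second-to-last letter is 'h' insert -as- after the first vowel; stems whose second-to-last letter is 'k' or 'z' repeat the first consonant+vowel as a prefix.
So tulepn → ratulepn.

ratulepn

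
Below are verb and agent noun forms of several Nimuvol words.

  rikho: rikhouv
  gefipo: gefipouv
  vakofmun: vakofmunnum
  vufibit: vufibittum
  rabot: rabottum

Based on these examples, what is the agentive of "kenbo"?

kenbouv

"kenbo" ends in a vowel. The stems ending in a vowel (rikho → rikhouv, gefipo → gefipouv) add -uv.
The other pattern: stems ending in a consonant double the final consonant and add -um.
So kenbo → kenbouv.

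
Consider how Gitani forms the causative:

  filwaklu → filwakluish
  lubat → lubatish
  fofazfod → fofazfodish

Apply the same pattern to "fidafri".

Every pair shown (filwaklu → filwakluish, lubat → lubatish, fofazfod → fofazfodish) follows the same rule: add -ish.
So fidafri → fidafriish.

fidafriish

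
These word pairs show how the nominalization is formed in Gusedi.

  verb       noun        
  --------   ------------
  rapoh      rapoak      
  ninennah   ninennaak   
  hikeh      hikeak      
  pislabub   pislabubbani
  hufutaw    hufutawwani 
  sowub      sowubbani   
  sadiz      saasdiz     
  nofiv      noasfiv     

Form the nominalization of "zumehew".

zumehewwani

ninennah and hufutaw both have last vowel 'a' yet inflect differently (ninennaak, hufutawwani), so the last vowel is not what conditions the rule; the final letter is.
"zumehew" ends in -w. The one such stem in the data (hufutaw → hufutawwani) doubles the final consonant and adds -ani (as do pislabub, sowub), so the same rule applies.
The other patterns: stems ending in -h drop the final letter and add -ak; stems ending in -v or -z insert -as- after the first vowel.
So zumehew → zumehewwani.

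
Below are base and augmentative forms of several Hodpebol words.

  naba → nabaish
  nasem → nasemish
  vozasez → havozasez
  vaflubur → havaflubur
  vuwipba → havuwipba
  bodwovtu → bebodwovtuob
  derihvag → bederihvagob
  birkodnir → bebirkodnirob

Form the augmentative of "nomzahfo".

nomzahfoish

naba and vuwipba both end in -a yet inflect differently (nabaish, havuwipba), so the final letter is not what conditions the rule; the first letter is.
"nomzahfo" begins with n-. The stems beginning with n- (naba → nabaish, nasem → nasemish) add -ish.
So nomzahfo → nomzahfoish.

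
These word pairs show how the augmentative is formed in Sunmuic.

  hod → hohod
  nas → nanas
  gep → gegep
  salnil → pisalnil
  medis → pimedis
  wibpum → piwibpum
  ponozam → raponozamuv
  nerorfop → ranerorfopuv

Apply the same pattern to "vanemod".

ravanemoduv

"vanemod" has 3 vowels. The stems with 3 vowels (ponozam → raponozamuv, nerorfop → ranerorfopuv) add ra- … -uv around the stem.
So vanemod → ravanemoduv.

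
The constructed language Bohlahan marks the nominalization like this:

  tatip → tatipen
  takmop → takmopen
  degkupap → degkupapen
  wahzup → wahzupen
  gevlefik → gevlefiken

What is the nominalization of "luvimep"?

luvimepen

Every pair shown (tatip → tatipen, takmop → takmopen, degkupap → degkupapen, …) follows the same rule: add -en.
So luvimep → luvimepen.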